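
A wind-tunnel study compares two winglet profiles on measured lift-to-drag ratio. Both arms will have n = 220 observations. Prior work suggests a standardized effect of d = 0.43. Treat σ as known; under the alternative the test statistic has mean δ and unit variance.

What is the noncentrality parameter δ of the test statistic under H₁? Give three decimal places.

The noncentrality parameter scales effect size by the design's sample-size factor: δ = d·√(n/2) = 0.43 × √(220/2) = 4.5099

δ ≈ 4.510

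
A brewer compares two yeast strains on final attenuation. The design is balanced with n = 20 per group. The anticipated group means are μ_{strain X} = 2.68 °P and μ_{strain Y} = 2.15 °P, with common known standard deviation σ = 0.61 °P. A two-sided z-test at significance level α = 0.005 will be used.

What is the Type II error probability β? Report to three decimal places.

β ≈ 0.524

Standardized effect: d = |μ_{strain X} − μ_{strain Y}| / σ = |2.68 − 2.15| / 0.61 = 0.8689
Noncentrality parameter: δ = d·√(n/2) = 0.8689 × √(20/2) = 2.7476
Critical value for a two-sided test at α = 0.005: z_{α/2} = 2.807.
Power = Φ(δ − 2.807) + Φ(−δ − 2.807) = Φ(-0.059) + Φ(-5.555) = 0.4763 + 0.0000 = 0.4763.
Type II error: β = 1 − power = 1 − 0.4763 = 0.5237.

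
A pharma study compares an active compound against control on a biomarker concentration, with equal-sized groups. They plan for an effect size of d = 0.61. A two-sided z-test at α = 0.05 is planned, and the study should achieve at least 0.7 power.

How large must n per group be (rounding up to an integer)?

Set Φ(δ − 1.960) = 0.7; then δ − 1.960 = Φ⁻¹(0.7) = 0.524, giving δ = 2.484.
(For δ > 0 the lower-tail rejection region contributes negligibly to power, so the one-term inversion is standard.)
δ = d·√(n/2) ⇒ n = 2(δ/d)² = 2 × (2.484 / 0.61)² = 33.17.
Rounding up, n = 34 per group.

n = 34 per group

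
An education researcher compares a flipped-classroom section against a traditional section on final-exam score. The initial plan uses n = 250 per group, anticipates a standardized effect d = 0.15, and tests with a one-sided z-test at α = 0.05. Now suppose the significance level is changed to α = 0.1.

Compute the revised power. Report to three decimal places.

δ = d·√(n/2) = 0.15 × √(250/2) = 1.6771 (unchanged). New critical value: z_{0.1} = 1.282.
Revised power = Φ(δ − 1.282) = Φ(0.395) = 0.6538.

Power ≈ 0.654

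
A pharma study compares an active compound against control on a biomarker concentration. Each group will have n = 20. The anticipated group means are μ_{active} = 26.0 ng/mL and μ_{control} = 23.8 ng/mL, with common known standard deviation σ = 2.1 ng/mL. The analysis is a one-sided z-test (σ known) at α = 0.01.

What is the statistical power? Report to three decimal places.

Standardized effect: d = |μ_{active} − μ_{control}| / σ = |26.0 − 23.8| / 2.1 = 1.0476
Noncentrality parameter: δ = d·√(n/2) = 1.0476 × √(20/2) = 3.3129
Critical value for a one-sided test at α = 0.01: z_α = 2.326.
Power = P(Z > 2.326 − δ) = Φ(0.987) = 0.8381.

Power ≈ 0.838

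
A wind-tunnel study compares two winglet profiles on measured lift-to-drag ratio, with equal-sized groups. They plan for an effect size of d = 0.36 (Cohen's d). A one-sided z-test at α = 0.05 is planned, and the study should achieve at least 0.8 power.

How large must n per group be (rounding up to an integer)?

n = 96 per group

Set Φ(δ − 1.645) = 0.8; then δ − 1.645 = Φ⁻¹(0.8) = 0.842, giving δ = 2.486.
δ = d·√(n/2) ⇒ n = 2(δ/d)² = 2 × (2.486 / 0.36)² = 95.41.
Rounding up, n = 96 per group.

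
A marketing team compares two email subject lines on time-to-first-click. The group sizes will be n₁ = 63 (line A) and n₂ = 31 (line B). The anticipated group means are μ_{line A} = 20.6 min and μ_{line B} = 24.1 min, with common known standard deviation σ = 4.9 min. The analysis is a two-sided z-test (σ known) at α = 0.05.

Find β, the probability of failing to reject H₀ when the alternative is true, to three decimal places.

Standardized effect: d = |μ_{line A} − μ_{line B}| / σ = |20.6 − 24.1| / 4.9 = 0.7143
Noncentrality parameter: δ = d / √(1/n₁ + 1/n₂) = 0.7143 / √(1/63 + 1/31) = 3.2558
Critical value for a two-sided test at α = 0.05: z_{α/2} = 1.960.
Power = Φ(δ − 1.960) + Φ(−δ − 1.960) = Φ(1.296) + Φ(-5.216) = 0.9025 + 0.0000 = 0.9025.
Type II error: β = 1 − power = 1 − 0.9025 = 0.0975.

β ≈ 0.098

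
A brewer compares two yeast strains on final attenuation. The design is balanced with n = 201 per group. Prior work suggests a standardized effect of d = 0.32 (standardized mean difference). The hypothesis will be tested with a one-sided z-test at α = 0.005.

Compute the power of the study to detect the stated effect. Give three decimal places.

Noncentrality parameter: δ = d·√(n/2) = 0.32 × √(201/2) = 3.2080
One-sided α = 0.005 → critical value z_{0.005} = 2.576.
Power = P(Z > 2.576 − δ) = Φ(0.632) = 0.7364.

Power ≈ 0.736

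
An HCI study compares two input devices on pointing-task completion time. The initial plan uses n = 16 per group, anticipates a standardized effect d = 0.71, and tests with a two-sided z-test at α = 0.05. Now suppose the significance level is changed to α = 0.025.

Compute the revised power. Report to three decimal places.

δ = d·√(n/2) = 0.71 × √(16/2) = 2.0082 (unchanged). New critical value: z_{0.0125} = 2.241.
Revised power = Φ(δ − 2.241) + Φ(−δ − 2.241) = Φ(-0.233) + Φ(-4.250) = 0.4078 + 0.0000 = 0.4078.

Power ≈ 0.408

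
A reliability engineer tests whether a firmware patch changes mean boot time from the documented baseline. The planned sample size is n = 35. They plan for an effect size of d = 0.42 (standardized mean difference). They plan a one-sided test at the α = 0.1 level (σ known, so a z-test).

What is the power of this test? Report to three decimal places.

Noncentrality parameter: δ = d·√n = 0.42 × √35 = 2.4848
One-sided α = 0.1 → critical value z_{0.1} = 1.282.
Power = Φ(δ − 1.282) = Φ(1.203) = 0.8856.

Power ≈ 0.886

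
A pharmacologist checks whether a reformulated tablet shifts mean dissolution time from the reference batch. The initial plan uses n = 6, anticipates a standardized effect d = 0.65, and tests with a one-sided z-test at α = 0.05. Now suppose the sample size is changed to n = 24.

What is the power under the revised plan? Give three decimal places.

Power ≈ 0.938

With n = 24: δ = d·√n = 0.65 × √24 = 3.1843. Critical value z_{0.05} = 1.645.
Revised power = Φ(δ − 1.645) = Φ(1.539) = 0.9382.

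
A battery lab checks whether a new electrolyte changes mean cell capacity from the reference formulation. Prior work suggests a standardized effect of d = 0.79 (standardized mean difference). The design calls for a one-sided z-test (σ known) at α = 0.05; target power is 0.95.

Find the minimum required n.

n = 18

For power 0.95 need Φ(δ − z_{0.05}) = 0.95, so δ = z_{0.05} + z_{0.05} = 1.645 + 1.645 = 3.290.
δ = d·√n ⇒ n = (δ/d)² = (3.290 / 0.79)² = 17.34.
Rounding up, n = 18.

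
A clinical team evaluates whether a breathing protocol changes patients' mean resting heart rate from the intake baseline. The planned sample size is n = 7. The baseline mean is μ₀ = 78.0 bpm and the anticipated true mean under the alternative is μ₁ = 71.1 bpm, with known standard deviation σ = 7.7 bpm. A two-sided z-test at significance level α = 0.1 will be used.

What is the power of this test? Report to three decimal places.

Power ≈ 0.766

Standardized effect: d = |μ₁ − μ₀| / σ = |71.1 − 78.0| / 7.7 = 0.8961
Noncentrality parameter: δ = d·√n = 0.8961 × √7 = 2.3709
Two-sided α = 0.1 → critical value z_{0.05} = 1.645.
Power = Φ(δ − 1.645) + Φ(−δ − 1.645) = Φ(0.726) + Φ(-4.016) = 0.7661 + 0.0000 = 0.7661.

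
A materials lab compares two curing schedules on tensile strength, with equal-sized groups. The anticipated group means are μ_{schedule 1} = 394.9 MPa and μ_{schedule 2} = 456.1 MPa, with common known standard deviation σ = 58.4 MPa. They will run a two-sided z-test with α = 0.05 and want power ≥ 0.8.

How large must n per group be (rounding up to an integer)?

n = 15 per group

Standardized effect: d = |μ_{schedule 1} − μ_{schedule 2}| / σ = |394.9 − 456.1| / 58.4 = 1.0479
For power 0.8 need Φ(δ − z_{0.025}) = 0.8, so δ = z_{0.025} + z_{0.20} = 1.960 + 0.842 = 2.802.
(The Φ(−δ − z_{α/2}) term is vanishingly small for δ > 0 and is dropped in the standard sample-size formula.)
δ = d·√(n/2) ⇒ n = 2(δ/d)² = 2 × (2.802 / 1.0479)² = 14.29.
Round up to the next whole unit.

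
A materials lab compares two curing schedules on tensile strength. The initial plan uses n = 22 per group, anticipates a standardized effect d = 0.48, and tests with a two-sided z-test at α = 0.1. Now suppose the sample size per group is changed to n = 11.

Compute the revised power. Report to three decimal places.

With n = 11 per group: δ = d·√(n/2) = 0.48 × √(11/2) = 1.1257. Critical value z_{0.05} = 1.645.
Revised power = Φ(δ − 1.645) + Φ(−δ − 1.645) = Φ(-0.519) + Φ(-2.771) = 0.3018 + 0.0028 = 0.3046.

Power ≈ 0.305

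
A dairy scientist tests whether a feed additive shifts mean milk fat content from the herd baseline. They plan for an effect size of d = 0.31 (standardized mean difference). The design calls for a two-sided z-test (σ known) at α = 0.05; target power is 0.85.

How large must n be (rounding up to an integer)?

n = 94

Set Φ(δ − 1.960) = 0.85; then δ − 1.960 = Φ⁻¹(0.85) = 1.036, giving δ = 2.996.
(The Φ(−δ − z_{α/2}) term is vanishingly small for δ > 0 and is dropped in the standard sample-size formula.)
δ = d·√n ⇒ n = (δ/d)² = (2.996 / 0.31)² = 93.43.
Round up to the next whole unit.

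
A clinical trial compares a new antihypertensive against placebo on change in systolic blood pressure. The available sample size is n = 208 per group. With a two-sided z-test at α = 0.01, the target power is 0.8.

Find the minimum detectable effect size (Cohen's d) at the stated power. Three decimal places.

Required noncentrality: δ = z_{0.005} + z_{0.20} = 2.576 + 0.842 = 3.417.
(The second rejection-region term Φ(−δ − z_{α/2}) is negligible and dropped.)
δ = d·√(n/2) ⇒ d = δ/√(n/2) = 3.417/√(208/2) = 0.3351.

d ≈ 0.335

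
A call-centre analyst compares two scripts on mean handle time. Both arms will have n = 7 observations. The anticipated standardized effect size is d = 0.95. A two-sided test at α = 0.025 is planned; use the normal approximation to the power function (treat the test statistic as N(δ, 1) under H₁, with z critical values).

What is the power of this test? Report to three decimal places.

Power ≈ 0.321

Noncentrality parameter: δ = d·√(n/2) = 0.95 × √(7/2) = 1.7773
Critical value for a two-sided test at α = 0.025: z_{α/2} = 2.241.
Power = Φ(δ − 2.241) + Φ(−δ − 2.241) = Φ(-0.464) + Φ(-4.019) = 0.3213 + 0.0000 = 0.3213.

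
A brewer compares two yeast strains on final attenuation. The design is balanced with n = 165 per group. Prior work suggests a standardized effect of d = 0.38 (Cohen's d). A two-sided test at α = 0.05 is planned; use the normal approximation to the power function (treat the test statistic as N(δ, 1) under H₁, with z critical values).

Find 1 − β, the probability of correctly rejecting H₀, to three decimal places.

Power ≈ 0.932

Noncentrality parameter: δ = d·√(n/2) = 0.38 × √(165/2) = 3.4515
Critical value for a two-sided test at α = 0.05: z_{α/2} = 1.960.
Power = Φ(δ − 1.960) + Φ(−δ − 1.960) = Φ(1.492) + Φ(-5.411) = 0.9321 + 0.0000 = 0.9321.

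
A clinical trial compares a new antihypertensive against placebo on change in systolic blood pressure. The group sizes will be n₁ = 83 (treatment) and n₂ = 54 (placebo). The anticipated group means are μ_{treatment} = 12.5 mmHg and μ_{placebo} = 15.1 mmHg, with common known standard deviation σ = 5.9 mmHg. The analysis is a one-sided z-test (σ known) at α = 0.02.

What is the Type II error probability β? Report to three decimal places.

Standardized effect: d = |μ_{treatment} − μ_{placebo}| / σ = |12.5 − 15.1| / 5.9 = 0.4407
Noncentrality parameter: δ = d / √(1/n₁ + 1/n₂) = 0.4407 / √(1/83 + 1/54) = 2.5206
Critical value for a one-sided test at α = 0.02: z_α = 2.054.
Power = Φ(δ − 2.054) = Φ(0.467) = 0.6797.
Type II error: β = 1 − power = 1 − 0.6797 = 0.3203.

β ≈ 0.320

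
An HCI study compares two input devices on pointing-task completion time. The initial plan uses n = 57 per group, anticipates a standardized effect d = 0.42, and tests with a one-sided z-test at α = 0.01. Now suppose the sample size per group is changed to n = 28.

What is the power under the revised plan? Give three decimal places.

Power ≈ 0.225

With n = 28 per group: δ = d·√(n/2) = 0.42 × √(28/2) = 1.5715. Critical value z_{0.01} = 2.326.
Revised power = P(Z > 2.326 − δ) = Φ(-0.755) = 0.2252.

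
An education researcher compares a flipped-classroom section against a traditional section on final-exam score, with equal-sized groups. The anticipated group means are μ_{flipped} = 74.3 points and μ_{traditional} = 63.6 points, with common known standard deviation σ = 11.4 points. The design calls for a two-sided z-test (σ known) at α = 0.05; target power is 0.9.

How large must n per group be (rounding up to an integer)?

n = 24 per group

Standardized effect: d = |μ_{flipped} − μ_{traditional}| / σ = |74.3 − 63.6| / 11.4 = 0.9386
For power 0.9 need Φ(δ − z_{0.025}) = 0.9, so δ = z_{0.025} + z_{0.10} = 1.960 + 1.282 = 3.242.
(The Φ(−δ − z_{α/2}) term is vanishingly small for δ > 0 and is dropped in the standard sample-size formula.)
δ = d·√(n/2) ⇒ n = 2(δ/d)² = 2 × (3.242 / 0.9386)² = 23.85.
Round up to the next whole unit.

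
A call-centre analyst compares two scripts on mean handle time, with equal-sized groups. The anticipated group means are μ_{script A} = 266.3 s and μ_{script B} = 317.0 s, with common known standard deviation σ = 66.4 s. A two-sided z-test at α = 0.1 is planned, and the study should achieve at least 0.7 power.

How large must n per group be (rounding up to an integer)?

n = 17 per group

Standardized effect: d = |μ_{script A} − μ_{script B}| / σ = |266.3 − 317.0| / 66.4 = 0.7636
Set Φ(δ − 1.645) = 0.7; then δ − 1.645 = Φ⁻¹(0.7) = 0.524, giving δ = 2.169.
(For δ > 0 the lower-tail rejection region contributes negligibly to power, so the one-term inversion is standard.)
δ = d·√(n/2) ⇒ n = 2(δ/d)² = 2 × (2.169 / 0.7636)² = 16.14.
Round up to the next whole unit.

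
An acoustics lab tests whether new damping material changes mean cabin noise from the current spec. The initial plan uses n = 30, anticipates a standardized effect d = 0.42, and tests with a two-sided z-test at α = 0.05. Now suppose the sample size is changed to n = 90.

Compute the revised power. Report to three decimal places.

Power ≈ 0.979

With n = 90: δ = d·√n = 0.42 × √90 = 3.9845. Critical value z_{0.025} = 1.960.
Revised power = Φ(δ − 1.960) + Φ(−δ − 1.960) = Φ(2.025) + Φ(-5.944) = 0.9785 + 0.0000 = 0.9785.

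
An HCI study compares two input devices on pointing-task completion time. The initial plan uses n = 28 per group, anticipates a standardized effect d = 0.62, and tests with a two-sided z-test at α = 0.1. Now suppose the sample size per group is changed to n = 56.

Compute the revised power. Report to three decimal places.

With n = 56 per group: δ = d·√(n/2) = 0.62 × √(56/2) = 3.2807. Critical value z_{0.05} = 1.645.
Revised power = Φ(δ − 1.645) + Φ(−δ − 1.645) = Φ(1.636) + Φ(-4.926) = 0.9491 + 0.0000 = 0.9491.

Power ≈ 0.949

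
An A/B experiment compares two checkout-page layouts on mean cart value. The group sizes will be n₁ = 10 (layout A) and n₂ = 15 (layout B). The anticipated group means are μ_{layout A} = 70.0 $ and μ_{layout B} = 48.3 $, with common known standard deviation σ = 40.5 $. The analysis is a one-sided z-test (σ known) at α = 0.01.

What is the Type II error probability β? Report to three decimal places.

β ≈ 0.845

Standardized effect: d = |μ_{layout A} − μ_{layout B}| / σ = |70.0 − 48.3| / 40.5 = 0.5358
Noncentrality parameter: δ = d / √(1/n₁ + 1/n₂) = 0.5358 / √(1/10 + 1/15) = 1.3124
Critical value for a one-sided test at α = 0.01: z_α = 2.326.
Power = Φ(δ − 2.326) = Φ(-1.014) = 0.1553.
Type II error: β = 1 − power = 1 − 0.1553 = 0.8447.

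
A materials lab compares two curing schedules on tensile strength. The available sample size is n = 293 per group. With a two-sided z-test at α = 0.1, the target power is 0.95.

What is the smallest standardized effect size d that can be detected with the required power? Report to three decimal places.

Need Φ(δ − 1.645) = 0.95, so δ = 1.645 + 1.645 = 3.290.
(Lower-tail contribution to power is negligible for δ > 0.)
δ = d·√(n/2) ⇒ d = δ/√(n/2) = 3.290/√(293/2) = 0.2718.

d ≈ 0.272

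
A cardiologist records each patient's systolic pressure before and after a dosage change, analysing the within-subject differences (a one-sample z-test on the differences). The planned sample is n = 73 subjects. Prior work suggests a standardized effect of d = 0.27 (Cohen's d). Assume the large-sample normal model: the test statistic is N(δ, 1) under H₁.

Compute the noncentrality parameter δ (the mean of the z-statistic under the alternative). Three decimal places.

δ = d·√n = 0.27 × √73 = 2.3069

δ ≈ 2.307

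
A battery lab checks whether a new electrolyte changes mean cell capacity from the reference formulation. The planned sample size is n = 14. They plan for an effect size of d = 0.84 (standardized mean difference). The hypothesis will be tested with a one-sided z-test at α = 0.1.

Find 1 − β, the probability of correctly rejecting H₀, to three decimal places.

Noncentrality parameter: δ = d·√n = 0.84 × √14 = 3.1430
One-sided α = 0.1 → critical value z_{0.1} = 1.282.
Power = P(Z > 1.282 − δ) = Φ(1.861) = 0.9687.

Power ≈ 0.969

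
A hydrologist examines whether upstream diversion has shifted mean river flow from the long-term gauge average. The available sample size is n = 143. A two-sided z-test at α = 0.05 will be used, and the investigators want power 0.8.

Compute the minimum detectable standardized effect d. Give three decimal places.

Required noncentrality: δ = z_{0.025} + z_{0.20} = 1.960 + 0.842 = 2.802.
(Lower-tail contribution to power is negligible for δ > 0.)
δ = d·√n ⇒ d = δ/√n = 2.802/√143 = 0.2343.

d ≈ 0.234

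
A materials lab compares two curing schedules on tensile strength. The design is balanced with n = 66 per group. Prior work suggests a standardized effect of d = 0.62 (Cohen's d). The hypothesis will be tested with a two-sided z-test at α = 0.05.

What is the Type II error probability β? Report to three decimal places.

β ≈ 0.055

Noncentrality parameter: δ = d·√(n/2) = 0.62 × √(66/2) = 3.5616
Two-sided α = 0.05 → critical value z_{0.025} = 1.960.
Power = Φ(δ − 1.960) + Φ(−δ − 1.960) = Φ(1.602) + Φ(-5.522) = 0.9454 + 0.0000 = 0.9454.
Type II error: β = 1 − power = 1 − 0.9454 = 0.0546.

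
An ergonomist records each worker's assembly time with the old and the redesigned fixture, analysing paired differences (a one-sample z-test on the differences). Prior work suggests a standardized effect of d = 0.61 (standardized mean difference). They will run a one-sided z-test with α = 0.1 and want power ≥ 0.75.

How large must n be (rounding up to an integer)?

n = 11

For power 0.75 need Φ(δ − z_{0.1}) = 0.75, so δ = z_{0.1} + z_{0.25} = 1.282 + 0.674 = 1.956.
δ = d·√n ⇒ n = (δ/d)² = (1.956 / 0.61)² = 10.28.
Rounding up, n = 11.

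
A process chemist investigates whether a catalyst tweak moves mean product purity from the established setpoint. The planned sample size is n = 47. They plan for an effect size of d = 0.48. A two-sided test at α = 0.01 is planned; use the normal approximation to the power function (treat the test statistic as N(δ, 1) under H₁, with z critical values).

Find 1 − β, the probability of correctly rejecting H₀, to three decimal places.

Power ≈ 0.763

Noncentrality parameter: δ = d·√n = 0.48 × √47 = 3.2907
Two-sided α = 0.01 → critical value z_{0.005} = 2.576.
Power = Φ(δ − 2.576) + Φ(−δ − 2.576) = Φ(0.715) + Φ(-5.867) = 0.7627 + 0.0000 = 0.7627.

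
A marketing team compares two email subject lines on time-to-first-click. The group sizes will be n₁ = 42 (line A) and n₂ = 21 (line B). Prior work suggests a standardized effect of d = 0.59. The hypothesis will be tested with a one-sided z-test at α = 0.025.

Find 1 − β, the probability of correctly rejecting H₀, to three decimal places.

Power ≈ 0.598

Noncentrality parameter: δ = d / √(1/n₁ + 1/n₂) = 0.59 / √(1/42 + 1/21) = 2.2076
Critical value for a one-sided test at α = 0.025: z_α = 1.960.
Power = P(Z > 1.960 − δ) = Φ(0.248) = 0.5978.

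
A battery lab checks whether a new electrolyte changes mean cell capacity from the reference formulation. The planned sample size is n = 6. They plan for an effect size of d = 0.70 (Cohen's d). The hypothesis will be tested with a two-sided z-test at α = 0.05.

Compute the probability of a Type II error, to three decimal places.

β ≈ 0.597

Noncentrality parameter: δ = d·√n = 0.70 × √6 = 1.7146
Critical value for a two-sided test at α = 0.05: z_{α/2} = 1.960.
Power = Φ(δ − 1.960) + Φ(−δ − 1.960) = Φ(-0.245) + Φ(-3.675) = 0.4031 + 0.0001 = 0.4032.
Type II error: β = 1 − power = 1 − 0.4032 = 0.5968.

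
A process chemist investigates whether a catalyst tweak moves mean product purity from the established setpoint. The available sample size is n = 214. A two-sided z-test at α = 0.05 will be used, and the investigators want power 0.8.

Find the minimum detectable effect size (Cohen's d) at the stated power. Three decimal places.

d ≈ 0.192

Required noncentrality: δ = z_{0.025} + z_{0.20} = 1.960 + 0.842 = 2.802.
(The second rejection-region term Φ(−δ − z_{α/2}) is negligible and dropped.)
δ = d·√n ⇒ d = δ/√n = 2.802/√214 = 0.1915.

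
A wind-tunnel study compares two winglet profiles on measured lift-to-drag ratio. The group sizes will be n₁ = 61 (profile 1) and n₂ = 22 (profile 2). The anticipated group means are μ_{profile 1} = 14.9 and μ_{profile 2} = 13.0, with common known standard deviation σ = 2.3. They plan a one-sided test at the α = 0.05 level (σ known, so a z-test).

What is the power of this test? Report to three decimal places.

Power ≈ 0.953

Standardized effect: d = |μ_{profile 1} − μ_{profile 2}| / σ = |14.9 − 13.0| / 2.3 = 0.8261
Noncentrality parameter: δ = d / √(1/n₁ + 1/n₂) = 0.8261 / √(1/61 + 1/22) = 3.3217
Critical value for a one-sided test at α = 0.05: z_α = 1.645.
Power = P(Z > 1.645 − δ) = Φ(1.677) = 0.9532.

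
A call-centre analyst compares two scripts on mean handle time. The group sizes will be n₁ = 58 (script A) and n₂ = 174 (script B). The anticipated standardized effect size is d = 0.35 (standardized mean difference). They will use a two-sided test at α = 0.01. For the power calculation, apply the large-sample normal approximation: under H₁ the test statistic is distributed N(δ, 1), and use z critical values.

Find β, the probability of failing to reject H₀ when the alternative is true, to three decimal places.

β ≈ 0.605

Noncentrality parameter: δ = d / √(1/n₁ + 1/n₂) = 0.35 / √(1/58 + 1/174) = 2.3084
Two-sided α = 0.01 → critical value z_{0.005} = 2.576.
Power = Φ(δ − 2.576) + Φ(−δ − 2.576) = Φ(-0.267) + Φ(-4.884) = 0.3946 + 0.0000 = 0.3946.
Type II error: β = 1 − power = 1 − 0.3946 = 0.6054.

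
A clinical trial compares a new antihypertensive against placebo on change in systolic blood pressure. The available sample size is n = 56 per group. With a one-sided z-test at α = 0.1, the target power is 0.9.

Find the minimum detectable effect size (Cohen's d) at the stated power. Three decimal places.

d ≈ 0.484

Need Φ(δ − 1.282) = 0.9, so δ = 1.282 + 1.282 = 2.563.
δ = d·√(n/2) ⇒ d = δ/√(n/2) = 2.563/√(56/2) = 0.4844.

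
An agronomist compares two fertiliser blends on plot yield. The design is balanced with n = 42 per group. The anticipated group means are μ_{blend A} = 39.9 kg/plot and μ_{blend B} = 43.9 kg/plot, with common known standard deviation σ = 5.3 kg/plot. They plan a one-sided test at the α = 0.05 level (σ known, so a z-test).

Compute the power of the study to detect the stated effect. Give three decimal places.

Power ≈ 0.965

Standardized effect: d = |μ_{blend A} − μ_{blend B}| / σ = |39.9 − 43.9| / 5.3 = 0.7547
Noncentrality parameter: δ = d·√(n/2) = 0.7547 × √(42/2) = 3.4585
Critical value for a one-sided test at α = 0.05: z_α = 1.645.
Power = P(Z > 1.645 − δ) = Φ(1.814) = 0.9651.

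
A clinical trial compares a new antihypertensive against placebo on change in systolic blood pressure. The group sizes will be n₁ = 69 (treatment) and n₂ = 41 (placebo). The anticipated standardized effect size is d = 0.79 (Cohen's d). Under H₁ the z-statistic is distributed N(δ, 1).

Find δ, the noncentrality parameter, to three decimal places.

δ ≈ 4.006

The noncentrality parameter scales effect size by the design's sample-size factor: δ = d / √(1/n₁ + 1/n₂) = 0.79 / √(1/69 + 1/41) = 4.0063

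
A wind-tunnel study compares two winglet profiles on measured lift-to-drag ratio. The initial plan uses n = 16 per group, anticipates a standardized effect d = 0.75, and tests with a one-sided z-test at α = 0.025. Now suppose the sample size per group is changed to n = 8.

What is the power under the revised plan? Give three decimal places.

With n = 8 per group: δ = d·√(n/2) = 0.75 × √(8/2) = 1.5000. Critical value z_{0.025} = 1.960.
Revised power = Φ(δ − 1.960) = Φ(-0.460) = 0.3228.

Power ≈ 0.323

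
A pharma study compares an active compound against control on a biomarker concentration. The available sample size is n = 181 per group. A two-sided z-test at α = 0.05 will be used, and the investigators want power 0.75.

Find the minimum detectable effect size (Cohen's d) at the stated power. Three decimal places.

d ≈ 0.277

Need Φ(δ − 1.960) = 0.75, so δ = 1.960 + 0.674 = 2.634.
(The second rejection-region term Φ(−δ − z_{α/2}) is negligible and dropped.)
δ = d·√(n/2) ⇒ d = δ/√(n/2) = 2.634/√(181/2) = 0.2769.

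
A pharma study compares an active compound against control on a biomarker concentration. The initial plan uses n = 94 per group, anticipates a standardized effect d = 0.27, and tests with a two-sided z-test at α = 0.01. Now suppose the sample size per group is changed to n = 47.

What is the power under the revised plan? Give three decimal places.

Power ≈ 0.103

With n = 47 per group: δ = d·√(n/2) = 0.27 × √(47/2) = 1.3089. Critical value z_{0.005} = 2.576.
Revised power = Φ(δ − 2.576) + Φ(−δ − 2.576) = Φ(-1.267) + Φ(-3.885) = 0.1026 + 0.0001 = 0.1026.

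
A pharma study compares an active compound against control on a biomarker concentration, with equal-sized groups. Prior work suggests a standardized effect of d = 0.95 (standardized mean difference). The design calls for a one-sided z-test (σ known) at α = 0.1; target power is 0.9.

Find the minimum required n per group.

For power 0.9 need Φ(δ − z_{0.1}) = 0.9, so δ = z_{0.1} + z_{0.10} = 1.282 + 1.282 = 2.563.
δ = d·√(n/2) ⇒ n = 2(δ/d)² = 2 × (2.563 / 0.95)² = 14.56.
Round up to the next whole unit.

n = 15 per group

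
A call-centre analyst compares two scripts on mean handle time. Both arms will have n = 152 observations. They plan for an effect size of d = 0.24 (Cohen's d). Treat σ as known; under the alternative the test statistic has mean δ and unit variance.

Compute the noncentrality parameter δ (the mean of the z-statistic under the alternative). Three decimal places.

δ ≈ 2.092

δ = d·√(n/2) = 0.24 × √(152/2) = 2.0923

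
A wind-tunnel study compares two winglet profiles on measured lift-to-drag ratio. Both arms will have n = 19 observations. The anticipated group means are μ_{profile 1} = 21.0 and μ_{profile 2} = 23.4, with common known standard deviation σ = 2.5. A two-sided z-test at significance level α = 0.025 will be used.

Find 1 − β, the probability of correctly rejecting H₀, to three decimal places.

Standardized effect: d = |μ_{profile 1} − μ_{profile 2}| / σ = |21.0 − 23.4| / 2.5 = 0.9600
Noncentrality parameter: λ = d·√(n/2) = 0.9600 × √(19/2) = 2.9589
Two-sided α = 0.025 → critical value z_{0.0125} = 2.241.
Power = Φ(λ − 2.241) + Φ(−λ − 2.241) = Φ(0.718) + Φ(-5.200) = 0.7635 + 0.0000 = 0.7635.

Power ≈ 0.763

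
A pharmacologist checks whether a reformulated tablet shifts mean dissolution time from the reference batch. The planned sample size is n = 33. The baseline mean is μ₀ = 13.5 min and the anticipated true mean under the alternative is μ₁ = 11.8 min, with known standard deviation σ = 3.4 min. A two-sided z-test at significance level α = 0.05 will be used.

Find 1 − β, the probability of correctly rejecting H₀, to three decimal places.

Power ≈ 0.819

Standardized effect: d = |μ₁ − μ₀| / σ = |11.8 − 13.5| / 3.4 = 0.5000
Noncentrality parameter: δ = d·√n = 0.5000 × √33 = 2.8723
Critical value for a two-sided test at α = 0.05: z_{α/2} = 1.960.
Power = Φ(δ − 1.960) + Φ(−δ − 1.960) = Φ(0.912) + Φ(-4.832) = 0.8192 + 0.0000 = 0.8192.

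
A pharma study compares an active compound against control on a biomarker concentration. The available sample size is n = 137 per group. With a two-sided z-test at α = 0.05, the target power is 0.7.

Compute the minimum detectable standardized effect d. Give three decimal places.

Need Φ(δ − 1.960) = 0.7, so δ = 1.960 + 0.524 = 2.484.
(The second rejection-region term Φ(−δ − z_{α/2}) is negligible and dropped.)
δ = d·√(n/2) ⇒ d = δ/√(n/2) = 2.484/√(137/2) = 0.3002.

d ≈ 0.300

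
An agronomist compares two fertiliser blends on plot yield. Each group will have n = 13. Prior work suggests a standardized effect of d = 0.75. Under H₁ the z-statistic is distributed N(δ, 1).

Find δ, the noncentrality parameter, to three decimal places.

δ ≈ 1.912

The noncentrality parameter scales effect size by the design's sample-size factor: δ = d·√(n/2) = 0.75 × √(13/2) = 1.9121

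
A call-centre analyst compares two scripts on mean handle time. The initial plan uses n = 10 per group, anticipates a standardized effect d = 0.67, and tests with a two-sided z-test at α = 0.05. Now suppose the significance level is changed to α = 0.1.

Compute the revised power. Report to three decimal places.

Power ≈ 0.443

δ = d·√(n/2) = 0.67 × √(10/2) = 1.4982 (unchanged). New critical value: z_{0.05} = 1.645.
Revised power = Φ(δ − 1.645) + Φ(−δ − 1.645) = Φ(-0.147) + Φ(-3.143) = 0.4417 + 0.0008 = 0.4425.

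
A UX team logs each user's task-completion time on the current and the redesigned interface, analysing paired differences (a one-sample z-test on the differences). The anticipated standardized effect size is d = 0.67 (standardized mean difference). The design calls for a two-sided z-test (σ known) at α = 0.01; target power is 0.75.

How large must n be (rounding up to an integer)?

n = 24

Set Φ(δ − 2.576) = 0.75; then δ − 2.576 = Φ⁻¹(0.75) = 0.674, giving δ = 3.250.
(The Φ(−δ − z_{α/2}) term is vanishingly small for δ > 0 and is dropped in the standard sample-size formula.)
δ = d·√n ⇒ n = (δ/d)² = (3.250 / 0.67)² = 23.53.
Round up to the next whole unit.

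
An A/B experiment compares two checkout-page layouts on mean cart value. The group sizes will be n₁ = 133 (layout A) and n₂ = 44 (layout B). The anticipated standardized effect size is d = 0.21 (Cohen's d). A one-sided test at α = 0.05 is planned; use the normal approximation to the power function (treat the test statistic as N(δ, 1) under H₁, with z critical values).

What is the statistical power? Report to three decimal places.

Power ≈ 0.331

Noncentrality parameter: δ = d / √(1/n₁ + 1/n₂) = 0.21 / √(1/133 + 1/44) = 1.2075
One-sided α = 0.05 → critical value z_{0.05} = 1.645.
Power = P(Z > 1.645 − δ) = Φ(-0.437) = 0.3309.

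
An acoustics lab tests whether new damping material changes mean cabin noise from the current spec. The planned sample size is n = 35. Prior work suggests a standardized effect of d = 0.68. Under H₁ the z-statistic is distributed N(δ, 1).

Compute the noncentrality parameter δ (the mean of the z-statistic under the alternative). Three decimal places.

δ = d·√n = 0.68 × √35 = 4.0229

δ ≈ 4.023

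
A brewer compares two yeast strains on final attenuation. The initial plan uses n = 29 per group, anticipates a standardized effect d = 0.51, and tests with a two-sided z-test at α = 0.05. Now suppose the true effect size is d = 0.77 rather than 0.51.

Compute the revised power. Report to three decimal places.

With d = 0.77: δ = d·√(n/2) = 0.77 × √(29/2) = 2.9321. Critical value z_{0.025} = 1.960.
Revised power = Φ(δ − 1.960) + Φ(−δ − 1.960) = Φ(0.972) + Φ(-4.892) = 0.8345 + 0.0000 = 0.8345.

Power ≈ 0.835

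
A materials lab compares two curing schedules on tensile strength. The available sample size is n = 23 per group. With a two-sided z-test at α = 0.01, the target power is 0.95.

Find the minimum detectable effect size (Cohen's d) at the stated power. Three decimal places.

d ≈ 1.245

Required noncentrality: δ = z_{0.005} + z_{0.05} = 2.576 + 1.645 = 4.221.
(The second rejection-region term Φ(−δ − z_{α/2}) is negligible and dropped.)
δ = d·√(n/2) ⇒ d = δ/√(n/2) = 4.221/√(23/2) = 1.2446.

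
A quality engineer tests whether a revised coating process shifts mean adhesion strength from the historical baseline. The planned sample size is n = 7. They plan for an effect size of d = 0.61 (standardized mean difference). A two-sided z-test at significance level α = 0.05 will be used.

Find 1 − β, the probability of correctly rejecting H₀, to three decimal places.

Power ≈ 0.365

Noncentrality parameter: δ = d·√n = 0.61 × √7 = 1.6139
Critical value for a two-sided test at α = 0.05: z_{α/2} = 1.960.
Power = Φ(δ − 1.960) + Φ(−δ − 1.960) = Φ(-0.346) + Φ(-3.574) = 0.3647 + 0.0002 = 0.3648.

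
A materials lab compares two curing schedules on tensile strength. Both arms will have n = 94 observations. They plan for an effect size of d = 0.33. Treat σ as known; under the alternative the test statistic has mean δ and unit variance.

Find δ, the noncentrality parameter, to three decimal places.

δ ≈ 2.262

δ = d·√(n/2) = 0.33 × √(94/2) = 2.2624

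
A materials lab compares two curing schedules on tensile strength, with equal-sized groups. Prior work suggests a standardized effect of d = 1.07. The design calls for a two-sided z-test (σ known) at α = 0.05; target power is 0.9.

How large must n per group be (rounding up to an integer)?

Set Φ(δ − 1.960) = 0.9; then δ − 1.960 = Φ⁻¹(0.9) = 1.282, giving δ = 3.242.
(The Φ(−δ − z_{α/2}) term is vanishingly small for δ > 0 and is dropped in the standard sample-size formula.)
δ = d·√(n/2) ⇒ n = 2(δ/d)² = 2 × (3.242 / 1.07)² = 18.36.
Rounding up, n = 19 per group.

n = 19 per group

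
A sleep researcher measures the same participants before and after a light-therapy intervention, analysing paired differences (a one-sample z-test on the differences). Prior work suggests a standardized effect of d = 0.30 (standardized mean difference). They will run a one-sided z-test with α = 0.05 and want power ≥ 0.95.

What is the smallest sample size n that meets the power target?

Set Φ(δ − 1.645) = 0.95; then δ − 1.645 = Φ⁻¹(0.95) = 1.645, giving δ = 3.290.
δ = d·√n ⇒ n = (δ/d)² = (3.290 / 0.30)² = 120.25.
Rounding up, n = 121.

n = 121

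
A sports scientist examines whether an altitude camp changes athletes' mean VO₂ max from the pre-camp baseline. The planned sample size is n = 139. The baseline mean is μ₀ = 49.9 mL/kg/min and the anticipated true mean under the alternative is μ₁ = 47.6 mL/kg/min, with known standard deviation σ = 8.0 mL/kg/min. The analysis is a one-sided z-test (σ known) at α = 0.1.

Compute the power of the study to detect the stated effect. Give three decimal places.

Standardized effect: d = |μ₁ − μ₀| / σ = |47.6 − 49.9| / 8.0 = 0.2875
Noncentrality parameter: δ = d·√n = 0.2875 × √139 = 3.3896
Critical value for a one-sided test at α = 0.1: z_α = 1.282.
Power = Φ(δ − 1.282) = Φ(2.108) = 0.9825.

Power ≈ 0.982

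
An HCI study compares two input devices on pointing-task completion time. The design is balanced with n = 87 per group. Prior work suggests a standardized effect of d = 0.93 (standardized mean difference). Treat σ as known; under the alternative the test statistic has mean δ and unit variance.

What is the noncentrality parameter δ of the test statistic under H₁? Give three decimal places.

δ ≈ 6.134

δ = d·√(n/2) = 0.93 × √(87/2) = 6.1338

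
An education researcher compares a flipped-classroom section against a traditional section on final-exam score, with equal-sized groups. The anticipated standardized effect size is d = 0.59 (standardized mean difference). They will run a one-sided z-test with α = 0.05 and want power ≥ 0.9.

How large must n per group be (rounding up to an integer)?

Set Φ(δ − 1.645) = 0.9; then δ − 1.645 = Φ⁻¹(0.9) = 1.282, giving δ = 2.926.
δ = d·√(n/2) ⇒ n = 2(δ/d)² = 2 × (2.926 / 0.59)² = 49.20.
Rounding up, n = 50 per group.

n = 50 per group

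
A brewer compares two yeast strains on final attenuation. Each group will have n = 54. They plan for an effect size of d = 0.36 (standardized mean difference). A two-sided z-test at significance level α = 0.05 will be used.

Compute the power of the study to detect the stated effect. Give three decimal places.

Noncentrality parameter: δ = d·√(n/2) = 0.36 × √(54/2) = 1.8706
Two-sided α = 0.05 → critical value z_{0.025} = 1.960.
Power = Φ(δ − 1.960) + Φ(−δ − 1.960) = Φ(-0.089) + Φ(-3.831) = 0.4644 + 0.0001 = 0.4645.

Power ≈ 0.464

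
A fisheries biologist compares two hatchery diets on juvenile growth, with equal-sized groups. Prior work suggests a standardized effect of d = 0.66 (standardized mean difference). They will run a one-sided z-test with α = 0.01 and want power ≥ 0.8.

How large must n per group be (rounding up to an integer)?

For power 0.8 need Φ(δ − z_{0.01}) = 0.8, so δ = z_{0.01} + z_{0.20} = 2.326 + 0.842 = 3.168.
δ = d·√(n/2) ⇒ n = 2(δ/d)² = 2 × (3.168 / 0.66)² = 46.08.
Round up to the next whole unit.

n = 47 per group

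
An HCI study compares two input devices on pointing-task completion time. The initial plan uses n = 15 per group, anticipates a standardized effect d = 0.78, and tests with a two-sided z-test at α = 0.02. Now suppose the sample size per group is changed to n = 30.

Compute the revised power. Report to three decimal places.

With n = 30 per group: δ = d·√(n/2) = 0.78 × √(30/2) = 3.0209. Critical value z_{0.01} = 2.326.
Revised power = Φ(δ − 2.326) + Φ(−δ − 2.326) = Φ(0.695) + Φ(-5.347) = 0.7563 + 0.0000 = 0.7563.

Power ≈ 0.756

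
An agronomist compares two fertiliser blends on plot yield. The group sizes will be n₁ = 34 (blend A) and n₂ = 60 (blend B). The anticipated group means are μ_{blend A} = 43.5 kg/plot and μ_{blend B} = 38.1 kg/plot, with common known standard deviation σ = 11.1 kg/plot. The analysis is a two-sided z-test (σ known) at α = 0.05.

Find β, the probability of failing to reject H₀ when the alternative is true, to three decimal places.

Standardized effect: d = |μ_{blend A} − μ_{blend B}| / σ = |43.5 − 38.1| / 11.1 = 0.4865
Noncentrality parameter: δ = d / √(1/n₁ + 1/n₂) = 0.4865 / √(1/34 + 1/60) = 2.2663
Critical value for a two-sided test at α = 0.05: z_{α/2} = 1.960.
Power = Φ(δ − 1.960) + Φ(−δ − 1.960) = Φ(0.306) + Φ(-4.226) = 0.6203 + 0.0000 = 0.6203.
Type II error: β = 1 − power = 1 − 0.6203 = 0.3797.

β ≈ 0.380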